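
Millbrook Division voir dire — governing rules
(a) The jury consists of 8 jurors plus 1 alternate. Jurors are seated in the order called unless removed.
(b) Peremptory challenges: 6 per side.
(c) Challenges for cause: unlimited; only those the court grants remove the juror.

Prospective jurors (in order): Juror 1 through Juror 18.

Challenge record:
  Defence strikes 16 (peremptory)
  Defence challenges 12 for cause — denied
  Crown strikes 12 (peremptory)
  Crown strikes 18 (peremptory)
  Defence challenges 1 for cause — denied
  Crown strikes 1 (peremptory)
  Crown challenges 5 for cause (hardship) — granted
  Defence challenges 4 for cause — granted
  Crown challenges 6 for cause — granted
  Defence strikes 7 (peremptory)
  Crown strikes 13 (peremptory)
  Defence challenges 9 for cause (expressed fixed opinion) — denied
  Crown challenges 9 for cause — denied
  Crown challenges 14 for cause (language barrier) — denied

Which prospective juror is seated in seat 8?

Removed: #1, #4, #5, #6, #7, #12, #13, #16, #18. (#9, #14 stay — for-cause denied.)
Seating in order: seats 1–8 → #2, #3, #8, #9, #10, #11, #14, #15; alternates → #17.
So seat 8 is #15.

15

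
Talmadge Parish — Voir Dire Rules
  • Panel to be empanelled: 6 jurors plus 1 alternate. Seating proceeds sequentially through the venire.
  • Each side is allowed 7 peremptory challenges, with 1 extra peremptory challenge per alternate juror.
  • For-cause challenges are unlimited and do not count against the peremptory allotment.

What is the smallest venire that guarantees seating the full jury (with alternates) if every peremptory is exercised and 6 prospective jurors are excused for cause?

Seats to fill: 6 + 1 alternates = 7.
Peremptories: 7 + 1×1 = 8 per side × 2 sides = 16.
For-cause removals: 6.
Minimum venire: 7 + 16 + 6 = 29.

29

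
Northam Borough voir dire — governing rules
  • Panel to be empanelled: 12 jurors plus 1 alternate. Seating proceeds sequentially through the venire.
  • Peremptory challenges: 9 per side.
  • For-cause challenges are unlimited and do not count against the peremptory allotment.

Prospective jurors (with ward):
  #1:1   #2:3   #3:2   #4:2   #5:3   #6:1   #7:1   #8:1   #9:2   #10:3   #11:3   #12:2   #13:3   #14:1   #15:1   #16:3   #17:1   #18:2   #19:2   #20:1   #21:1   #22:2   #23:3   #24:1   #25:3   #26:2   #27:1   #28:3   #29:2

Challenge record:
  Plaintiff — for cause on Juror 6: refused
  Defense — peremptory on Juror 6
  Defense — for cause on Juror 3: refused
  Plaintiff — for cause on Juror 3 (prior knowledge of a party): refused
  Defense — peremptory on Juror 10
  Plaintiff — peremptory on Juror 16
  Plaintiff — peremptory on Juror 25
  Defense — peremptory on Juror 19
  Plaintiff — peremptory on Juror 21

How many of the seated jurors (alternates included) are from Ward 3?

4

Removed: #6, #10, #16, #19, #21, #25.
Seated (13 incl. alternates): #1, #2, #3, #4, #5, #7, #8, #9, #11, #12, #13, #14, #15.
Of those, in Ward 3: #2, #5, #11, #13 → 4.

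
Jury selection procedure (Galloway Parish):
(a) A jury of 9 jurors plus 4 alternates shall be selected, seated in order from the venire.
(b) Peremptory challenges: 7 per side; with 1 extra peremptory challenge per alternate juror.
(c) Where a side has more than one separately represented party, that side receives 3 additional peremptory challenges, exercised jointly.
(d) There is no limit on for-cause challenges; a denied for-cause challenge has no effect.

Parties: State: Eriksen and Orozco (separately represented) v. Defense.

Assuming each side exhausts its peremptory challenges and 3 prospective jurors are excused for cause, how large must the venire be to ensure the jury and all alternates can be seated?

41

Seats to fill: 9 + 4 alternates = 13.
Peremptories — State: 7 + 1×4 + 3 = 14; Defense: 7 + 1×4 = 11; total 25.
For-cause removals: 3.
Minimum venire: 13 + 25 + 3 = 41.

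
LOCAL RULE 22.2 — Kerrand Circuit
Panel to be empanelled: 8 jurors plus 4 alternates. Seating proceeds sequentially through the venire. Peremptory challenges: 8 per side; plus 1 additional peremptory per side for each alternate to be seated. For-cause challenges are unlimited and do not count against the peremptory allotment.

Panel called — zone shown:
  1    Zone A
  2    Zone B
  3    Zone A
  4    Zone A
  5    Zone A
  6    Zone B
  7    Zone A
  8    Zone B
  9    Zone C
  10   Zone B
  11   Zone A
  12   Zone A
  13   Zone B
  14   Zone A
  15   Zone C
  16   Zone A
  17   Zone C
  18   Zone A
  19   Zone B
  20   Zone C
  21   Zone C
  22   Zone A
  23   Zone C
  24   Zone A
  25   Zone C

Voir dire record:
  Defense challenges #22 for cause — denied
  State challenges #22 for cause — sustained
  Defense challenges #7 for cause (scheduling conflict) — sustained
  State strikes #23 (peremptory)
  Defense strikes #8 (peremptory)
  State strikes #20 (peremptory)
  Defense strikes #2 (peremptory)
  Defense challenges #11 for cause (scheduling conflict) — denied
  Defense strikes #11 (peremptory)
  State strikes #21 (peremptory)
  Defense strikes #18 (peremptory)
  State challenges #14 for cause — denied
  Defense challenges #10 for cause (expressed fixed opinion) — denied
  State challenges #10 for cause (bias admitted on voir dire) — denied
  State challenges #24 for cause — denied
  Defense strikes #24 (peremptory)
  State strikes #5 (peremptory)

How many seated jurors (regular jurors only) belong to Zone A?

Removed: #2, #5, #7, #8, #11, #18, #20, #21, #22, #23, #24.
Seated jurors 1–8: #1, #3, #4, #6, #9, #10, #12, #13 (alternates #14, #15, #16, #17 not counted).
Of those, in Zone A: #1, #3, #4, #12 → 4.

4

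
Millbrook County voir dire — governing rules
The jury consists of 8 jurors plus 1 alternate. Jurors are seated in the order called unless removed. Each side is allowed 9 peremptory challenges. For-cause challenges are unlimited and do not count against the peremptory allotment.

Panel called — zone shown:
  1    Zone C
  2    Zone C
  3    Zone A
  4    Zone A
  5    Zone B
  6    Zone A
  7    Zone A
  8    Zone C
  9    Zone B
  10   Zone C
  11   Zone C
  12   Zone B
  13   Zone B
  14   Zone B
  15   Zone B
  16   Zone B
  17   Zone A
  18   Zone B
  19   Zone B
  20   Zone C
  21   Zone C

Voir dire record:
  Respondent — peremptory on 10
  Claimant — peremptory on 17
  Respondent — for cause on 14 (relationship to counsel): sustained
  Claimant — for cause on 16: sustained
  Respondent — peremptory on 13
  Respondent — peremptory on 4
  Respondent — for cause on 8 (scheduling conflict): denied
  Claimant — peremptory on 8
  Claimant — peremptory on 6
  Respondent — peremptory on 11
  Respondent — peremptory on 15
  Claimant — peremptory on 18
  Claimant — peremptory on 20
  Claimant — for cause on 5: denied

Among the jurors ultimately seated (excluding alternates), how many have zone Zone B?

4

Removed: #4, #6, #8, #10, #11, #13, #14, #15, #16, #17, #18, #20.
Seated jurors 1–8: #1, #2, #3, #5, #7, #9, #12, #19 (alternates #21 not counted).
Of those, in Zone B: #5, #9, #12, #19 → 4.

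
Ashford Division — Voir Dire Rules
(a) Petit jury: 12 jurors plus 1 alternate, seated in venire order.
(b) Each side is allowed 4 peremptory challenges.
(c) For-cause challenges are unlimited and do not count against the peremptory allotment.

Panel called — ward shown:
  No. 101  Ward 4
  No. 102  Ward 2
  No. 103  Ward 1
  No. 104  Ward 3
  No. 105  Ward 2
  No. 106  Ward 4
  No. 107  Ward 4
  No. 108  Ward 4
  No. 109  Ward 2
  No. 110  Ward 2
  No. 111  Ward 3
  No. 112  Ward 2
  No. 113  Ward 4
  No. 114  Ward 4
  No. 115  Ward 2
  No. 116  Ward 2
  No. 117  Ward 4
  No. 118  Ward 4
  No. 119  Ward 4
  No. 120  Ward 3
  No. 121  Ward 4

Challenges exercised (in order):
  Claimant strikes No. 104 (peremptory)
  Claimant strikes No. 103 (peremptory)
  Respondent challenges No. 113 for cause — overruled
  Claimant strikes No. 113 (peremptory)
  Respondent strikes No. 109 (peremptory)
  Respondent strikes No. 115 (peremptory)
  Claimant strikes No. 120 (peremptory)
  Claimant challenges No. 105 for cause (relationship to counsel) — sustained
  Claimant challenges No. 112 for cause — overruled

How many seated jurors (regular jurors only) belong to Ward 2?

4

Removed: #103, #104, #105, #109, #113, #115, #120.
Seated jurors 1–12: #101, #102, #106, #107, #108, #110, #111, #112, #114, #116, #117, #118 (alternates #119 not counted).
Of those, in Ward 2: #102, #110, #112, #116 → 4.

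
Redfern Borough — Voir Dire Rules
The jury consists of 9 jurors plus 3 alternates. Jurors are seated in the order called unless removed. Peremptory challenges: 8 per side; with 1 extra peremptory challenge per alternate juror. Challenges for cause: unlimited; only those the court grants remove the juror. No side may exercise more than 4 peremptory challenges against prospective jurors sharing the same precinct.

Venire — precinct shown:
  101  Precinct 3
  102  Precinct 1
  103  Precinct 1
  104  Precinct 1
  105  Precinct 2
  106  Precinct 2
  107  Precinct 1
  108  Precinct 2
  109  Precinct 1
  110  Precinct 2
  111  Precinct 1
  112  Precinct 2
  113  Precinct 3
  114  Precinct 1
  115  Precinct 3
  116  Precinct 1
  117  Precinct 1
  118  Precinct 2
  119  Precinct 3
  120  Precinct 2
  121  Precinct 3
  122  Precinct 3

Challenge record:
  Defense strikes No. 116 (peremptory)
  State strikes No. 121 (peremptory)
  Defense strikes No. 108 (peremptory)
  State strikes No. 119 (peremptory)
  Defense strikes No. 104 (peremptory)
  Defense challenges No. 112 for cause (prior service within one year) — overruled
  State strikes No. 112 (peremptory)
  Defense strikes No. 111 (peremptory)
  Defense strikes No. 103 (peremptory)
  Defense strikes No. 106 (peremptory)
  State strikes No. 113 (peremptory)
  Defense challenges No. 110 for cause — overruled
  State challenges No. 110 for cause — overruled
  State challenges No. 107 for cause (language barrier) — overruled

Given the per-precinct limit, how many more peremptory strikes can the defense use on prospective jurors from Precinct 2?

Defense peremptories so far: #116, #108, #104, #111, #103, #106 — 6 of 11 used, 5 left overall.
Against Precinct 2: #108, #106 — 2 used; per-precinct cap 4 leaves 2.
Binding limit: min(5, 2) = 2.

2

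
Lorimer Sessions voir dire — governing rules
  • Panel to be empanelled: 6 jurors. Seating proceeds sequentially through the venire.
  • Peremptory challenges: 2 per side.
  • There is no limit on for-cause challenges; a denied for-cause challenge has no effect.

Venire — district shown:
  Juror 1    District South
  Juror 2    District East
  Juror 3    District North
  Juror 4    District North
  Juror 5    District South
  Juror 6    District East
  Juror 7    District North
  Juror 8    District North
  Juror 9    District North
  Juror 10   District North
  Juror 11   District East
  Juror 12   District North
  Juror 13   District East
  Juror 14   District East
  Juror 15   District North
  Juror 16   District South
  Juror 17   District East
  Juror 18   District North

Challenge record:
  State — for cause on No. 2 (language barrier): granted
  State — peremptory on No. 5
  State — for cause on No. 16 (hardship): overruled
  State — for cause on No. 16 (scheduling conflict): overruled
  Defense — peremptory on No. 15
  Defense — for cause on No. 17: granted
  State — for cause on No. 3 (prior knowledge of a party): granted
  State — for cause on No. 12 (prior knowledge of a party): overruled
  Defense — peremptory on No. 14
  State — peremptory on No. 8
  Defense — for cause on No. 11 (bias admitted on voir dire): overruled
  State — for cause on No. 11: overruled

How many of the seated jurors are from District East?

1

Removed: #2, #3, #5, #8, #14, #15, #17.
Seated jurors 1–6: #1, #4, #6, #7, #9, #10.
Of those, in District East: #6 → 1.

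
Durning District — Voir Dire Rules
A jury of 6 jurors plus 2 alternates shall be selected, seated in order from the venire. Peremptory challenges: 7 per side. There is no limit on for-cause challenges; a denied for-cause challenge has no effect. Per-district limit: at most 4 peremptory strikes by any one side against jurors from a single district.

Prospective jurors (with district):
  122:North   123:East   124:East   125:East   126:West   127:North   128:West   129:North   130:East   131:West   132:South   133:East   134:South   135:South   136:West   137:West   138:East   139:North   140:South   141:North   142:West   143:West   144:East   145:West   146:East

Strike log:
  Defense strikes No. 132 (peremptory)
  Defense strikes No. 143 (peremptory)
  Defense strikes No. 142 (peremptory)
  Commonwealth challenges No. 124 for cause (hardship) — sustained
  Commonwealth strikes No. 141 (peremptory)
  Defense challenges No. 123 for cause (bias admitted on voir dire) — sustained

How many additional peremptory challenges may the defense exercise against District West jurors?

2

Defense peremptories so far: #132, #143, #142 — 3 of 7 used, 4 left overall.
Against District West: #143, #142 — 2 used; per-district cap 4 leaves 2.
Binding limit: min(4, 2) = 2.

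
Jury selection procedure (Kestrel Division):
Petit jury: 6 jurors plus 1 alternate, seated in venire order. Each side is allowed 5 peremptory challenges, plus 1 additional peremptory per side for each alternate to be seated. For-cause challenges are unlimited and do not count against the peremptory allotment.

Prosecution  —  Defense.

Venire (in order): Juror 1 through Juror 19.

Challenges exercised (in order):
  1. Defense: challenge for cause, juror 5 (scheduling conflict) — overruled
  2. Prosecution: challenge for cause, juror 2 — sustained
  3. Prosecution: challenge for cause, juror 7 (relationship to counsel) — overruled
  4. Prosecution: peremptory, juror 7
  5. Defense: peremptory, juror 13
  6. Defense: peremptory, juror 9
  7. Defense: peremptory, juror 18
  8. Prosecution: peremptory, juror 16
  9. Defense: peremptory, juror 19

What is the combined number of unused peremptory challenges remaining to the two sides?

Prosecution allotment: 5 base + 1 × 1 alternate = 6. Defense allotment: 5 base + 1 × 1 alternate = 6.
Prosecution peremptories used: #7, #16 — 2 (for-cause on #2, #7 don't count).
Defense peremptories used: #13, #9, #18, #19 — 4 (the for-cause on #5 doesn't count).
Remaining: (6 − 2) + (6 − 4) = 6.

6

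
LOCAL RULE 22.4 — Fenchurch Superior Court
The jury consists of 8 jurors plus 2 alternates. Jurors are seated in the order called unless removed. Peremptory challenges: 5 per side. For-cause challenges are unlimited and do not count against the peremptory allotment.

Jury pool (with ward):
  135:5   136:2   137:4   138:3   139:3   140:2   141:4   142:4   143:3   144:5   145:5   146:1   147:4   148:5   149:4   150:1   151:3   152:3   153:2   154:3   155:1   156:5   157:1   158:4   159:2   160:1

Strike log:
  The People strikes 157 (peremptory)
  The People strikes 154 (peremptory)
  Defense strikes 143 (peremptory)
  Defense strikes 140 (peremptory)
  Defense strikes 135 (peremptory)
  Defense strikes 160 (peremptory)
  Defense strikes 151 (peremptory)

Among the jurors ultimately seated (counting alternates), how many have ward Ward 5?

Removed: #135, #140, #143, #151, #154, #157, #160.
Seated (10 incl. alternates): #136, #137, #138, #139, #141, #142, #144, #145, #146, #147.
Of those, in Ward 5: #144, #145 → 2.

2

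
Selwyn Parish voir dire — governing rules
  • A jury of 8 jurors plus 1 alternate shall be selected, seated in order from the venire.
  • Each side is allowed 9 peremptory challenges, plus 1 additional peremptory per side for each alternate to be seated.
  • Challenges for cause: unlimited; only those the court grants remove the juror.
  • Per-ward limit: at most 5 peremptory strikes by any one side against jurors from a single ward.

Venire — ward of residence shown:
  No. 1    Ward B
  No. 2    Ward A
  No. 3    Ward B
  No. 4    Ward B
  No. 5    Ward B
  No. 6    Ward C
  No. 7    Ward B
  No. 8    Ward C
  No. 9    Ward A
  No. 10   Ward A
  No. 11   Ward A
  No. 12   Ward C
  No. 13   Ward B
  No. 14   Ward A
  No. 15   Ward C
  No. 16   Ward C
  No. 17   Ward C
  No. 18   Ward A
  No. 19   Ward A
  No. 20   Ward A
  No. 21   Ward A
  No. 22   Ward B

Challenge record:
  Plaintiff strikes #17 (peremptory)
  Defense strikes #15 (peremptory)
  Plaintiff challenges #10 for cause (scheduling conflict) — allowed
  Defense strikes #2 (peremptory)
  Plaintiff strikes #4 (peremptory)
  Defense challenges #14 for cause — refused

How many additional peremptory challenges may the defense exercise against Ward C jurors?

Defense peremptories so far: #15, #2 — 2 of 10 used, 8 left overall.
Against Ward C: #15 — 1 used; per-ward cap 5 leaves 4.
Binding limit: min(8, 4) = 4.

4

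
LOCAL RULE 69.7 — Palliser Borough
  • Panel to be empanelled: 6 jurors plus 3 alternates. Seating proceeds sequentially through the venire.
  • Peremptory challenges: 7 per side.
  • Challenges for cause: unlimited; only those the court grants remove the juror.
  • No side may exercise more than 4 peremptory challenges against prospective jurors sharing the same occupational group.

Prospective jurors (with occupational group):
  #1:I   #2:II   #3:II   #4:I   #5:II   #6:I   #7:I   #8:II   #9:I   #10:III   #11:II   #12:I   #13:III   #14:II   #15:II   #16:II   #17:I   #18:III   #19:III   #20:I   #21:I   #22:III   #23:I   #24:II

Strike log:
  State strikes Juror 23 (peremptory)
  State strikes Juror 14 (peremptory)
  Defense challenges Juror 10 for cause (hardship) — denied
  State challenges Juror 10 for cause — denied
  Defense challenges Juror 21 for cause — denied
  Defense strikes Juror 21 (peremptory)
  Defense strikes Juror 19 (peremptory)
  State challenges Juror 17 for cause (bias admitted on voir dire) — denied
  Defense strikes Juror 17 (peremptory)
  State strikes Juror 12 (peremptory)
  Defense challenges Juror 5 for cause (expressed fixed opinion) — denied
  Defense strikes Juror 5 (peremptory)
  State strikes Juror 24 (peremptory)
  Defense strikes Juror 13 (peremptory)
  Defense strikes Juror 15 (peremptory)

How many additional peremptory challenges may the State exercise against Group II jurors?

2

State peremptories so far: #23, #14, #12, #24 — 4 of 7 used, 3 left overall.
Against Group II: #14, #24 — 2 used; per-group cap 4 leaves 2.
Binding limit: min(3, 2) = 2.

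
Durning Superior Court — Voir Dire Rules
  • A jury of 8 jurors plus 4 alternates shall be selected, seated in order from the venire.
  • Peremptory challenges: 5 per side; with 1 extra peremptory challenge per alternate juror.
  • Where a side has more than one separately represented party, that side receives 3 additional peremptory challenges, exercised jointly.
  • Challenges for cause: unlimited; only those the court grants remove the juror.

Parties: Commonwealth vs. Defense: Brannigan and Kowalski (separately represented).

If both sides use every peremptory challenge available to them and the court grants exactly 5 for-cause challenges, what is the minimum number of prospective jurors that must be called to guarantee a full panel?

38

Seats to fill: 8 + 4 alternates = 12.
Peremptories — Commonwealth: 5 + 1×4 = 9; Defense: 5 + 1×4 + 3 = 12; total 21.
For-cause removals: 5.
Minimum venire: 12 + 21 + 5 = 38.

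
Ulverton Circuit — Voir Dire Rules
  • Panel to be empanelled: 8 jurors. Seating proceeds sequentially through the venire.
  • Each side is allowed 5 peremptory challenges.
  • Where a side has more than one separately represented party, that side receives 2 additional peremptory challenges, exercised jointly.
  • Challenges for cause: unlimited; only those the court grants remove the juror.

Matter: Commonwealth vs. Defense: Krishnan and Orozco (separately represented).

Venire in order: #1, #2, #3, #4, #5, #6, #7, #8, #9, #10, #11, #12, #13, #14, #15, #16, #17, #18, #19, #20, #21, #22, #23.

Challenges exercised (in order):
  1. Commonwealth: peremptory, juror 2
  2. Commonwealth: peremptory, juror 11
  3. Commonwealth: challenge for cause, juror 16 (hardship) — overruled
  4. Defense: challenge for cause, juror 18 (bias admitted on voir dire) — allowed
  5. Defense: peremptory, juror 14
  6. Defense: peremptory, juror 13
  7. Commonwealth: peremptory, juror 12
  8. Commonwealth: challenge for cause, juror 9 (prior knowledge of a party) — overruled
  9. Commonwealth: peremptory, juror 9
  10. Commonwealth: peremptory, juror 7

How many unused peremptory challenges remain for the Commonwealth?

Commonwealth allotment: 5.
Commonwealth peremptories used: #2, #11, #12, #9, #7 — 5 (for-cause on #16, #9 don't count).
Remaining: 5 − 5 = 0.

0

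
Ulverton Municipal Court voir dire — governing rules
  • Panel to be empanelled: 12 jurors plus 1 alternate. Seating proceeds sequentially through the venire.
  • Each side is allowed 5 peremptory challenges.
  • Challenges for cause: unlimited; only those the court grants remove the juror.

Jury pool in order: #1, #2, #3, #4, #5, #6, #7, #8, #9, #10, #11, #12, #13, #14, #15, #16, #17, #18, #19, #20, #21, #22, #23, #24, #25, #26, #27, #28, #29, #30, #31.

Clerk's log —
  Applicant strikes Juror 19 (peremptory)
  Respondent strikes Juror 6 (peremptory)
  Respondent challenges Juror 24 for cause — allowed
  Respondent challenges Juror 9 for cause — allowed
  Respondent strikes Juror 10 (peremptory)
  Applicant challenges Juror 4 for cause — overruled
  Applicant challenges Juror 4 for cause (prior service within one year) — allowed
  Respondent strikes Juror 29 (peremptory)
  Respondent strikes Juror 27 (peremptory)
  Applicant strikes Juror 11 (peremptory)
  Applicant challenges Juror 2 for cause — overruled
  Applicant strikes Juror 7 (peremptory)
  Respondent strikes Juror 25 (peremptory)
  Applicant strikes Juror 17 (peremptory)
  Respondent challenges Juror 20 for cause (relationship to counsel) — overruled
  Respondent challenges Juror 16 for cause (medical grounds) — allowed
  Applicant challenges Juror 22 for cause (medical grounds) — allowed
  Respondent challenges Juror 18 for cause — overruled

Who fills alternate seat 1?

23

Removed: #4, #6, #7, #9, #10, #11, #16, #17, #19, #22, #24, #25, #27, #29. (#2, #18, #20 stay — for-cause denied.)
Seating in order: seats 1–12 → #1, #2, #3, #5, #8, #12, #13, #14, #15, #18, #20, #21; alternates → #23.
So alternate 1 is #23.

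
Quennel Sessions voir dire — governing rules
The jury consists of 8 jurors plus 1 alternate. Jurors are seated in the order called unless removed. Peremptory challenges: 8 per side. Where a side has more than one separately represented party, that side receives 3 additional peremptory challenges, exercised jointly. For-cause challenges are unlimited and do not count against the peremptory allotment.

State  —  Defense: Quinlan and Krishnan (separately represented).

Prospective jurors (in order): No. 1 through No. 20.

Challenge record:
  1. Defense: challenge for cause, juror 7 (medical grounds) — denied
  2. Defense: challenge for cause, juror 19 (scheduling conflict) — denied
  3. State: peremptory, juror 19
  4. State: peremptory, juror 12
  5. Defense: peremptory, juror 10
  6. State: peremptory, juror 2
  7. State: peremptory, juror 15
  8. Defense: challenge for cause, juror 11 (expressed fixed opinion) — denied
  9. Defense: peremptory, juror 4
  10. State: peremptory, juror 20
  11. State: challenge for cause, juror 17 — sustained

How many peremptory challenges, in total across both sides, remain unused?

State allotment: 8. Defense allotment: 8 base + 3 multi-party = 11.
State peremptories used: #19, #12, #2, #15, #20 — 5 (the for-cause on #17 doesn't count).
Defense peremptories used: #10, #4 — 2 (for-cause on #7, #19, #11 don't count).
Remaining: (8 − 5) + (11 − 2) = 12.

12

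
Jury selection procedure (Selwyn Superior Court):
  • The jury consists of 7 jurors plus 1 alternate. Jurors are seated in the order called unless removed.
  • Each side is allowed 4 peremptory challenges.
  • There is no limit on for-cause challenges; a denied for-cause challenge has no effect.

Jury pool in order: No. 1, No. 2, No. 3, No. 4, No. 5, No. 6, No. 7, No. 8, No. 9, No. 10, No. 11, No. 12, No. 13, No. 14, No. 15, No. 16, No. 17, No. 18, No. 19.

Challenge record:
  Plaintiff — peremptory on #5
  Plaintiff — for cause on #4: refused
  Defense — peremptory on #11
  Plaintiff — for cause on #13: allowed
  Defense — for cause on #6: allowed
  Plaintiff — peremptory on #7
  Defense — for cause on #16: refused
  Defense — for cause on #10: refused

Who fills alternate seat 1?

12

Removed: #5, #6, #7, #11, #13. (#4, #10, #16 stay — for-cause denied.)
Filling seats in venire order through position 8: #1, #2, #3, #4, #8, #9, #10, #12.
So alternate 1 is #12.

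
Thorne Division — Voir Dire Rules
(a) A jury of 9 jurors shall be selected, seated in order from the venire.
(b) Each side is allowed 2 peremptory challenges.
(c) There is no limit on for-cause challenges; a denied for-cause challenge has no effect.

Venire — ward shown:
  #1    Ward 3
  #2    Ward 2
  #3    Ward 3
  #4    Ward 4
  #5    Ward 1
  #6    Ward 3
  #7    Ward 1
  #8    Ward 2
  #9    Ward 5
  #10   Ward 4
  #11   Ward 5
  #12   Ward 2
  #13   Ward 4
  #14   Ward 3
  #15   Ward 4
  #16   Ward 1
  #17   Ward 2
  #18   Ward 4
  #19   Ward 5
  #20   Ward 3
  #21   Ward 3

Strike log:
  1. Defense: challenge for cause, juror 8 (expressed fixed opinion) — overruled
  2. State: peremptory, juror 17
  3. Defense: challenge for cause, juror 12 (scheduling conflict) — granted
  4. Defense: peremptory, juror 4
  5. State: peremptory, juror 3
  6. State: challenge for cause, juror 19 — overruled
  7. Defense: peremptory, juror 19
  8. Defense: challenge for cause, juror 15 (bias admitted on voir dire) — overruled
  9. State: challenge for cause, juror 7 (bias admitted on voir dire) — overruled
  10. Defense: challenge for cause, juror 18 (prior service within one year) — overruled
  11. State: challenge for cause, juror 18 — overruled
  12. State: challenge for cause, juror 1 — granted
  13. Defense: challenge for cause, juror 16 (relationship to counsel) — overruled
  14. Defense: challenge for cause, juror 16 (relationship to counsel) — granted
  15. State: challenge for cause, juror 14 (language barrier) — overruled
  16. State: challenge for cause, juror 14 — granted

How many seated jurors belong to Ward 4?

Removed: #1, #3, #4, #12, #14, #16, #17, #19.
Seated jurors 1–9: #2, #5, #6, #7, #8, #9, #10, #11, #13.
Of those, in Ward 4: #10, #13 → 2.

2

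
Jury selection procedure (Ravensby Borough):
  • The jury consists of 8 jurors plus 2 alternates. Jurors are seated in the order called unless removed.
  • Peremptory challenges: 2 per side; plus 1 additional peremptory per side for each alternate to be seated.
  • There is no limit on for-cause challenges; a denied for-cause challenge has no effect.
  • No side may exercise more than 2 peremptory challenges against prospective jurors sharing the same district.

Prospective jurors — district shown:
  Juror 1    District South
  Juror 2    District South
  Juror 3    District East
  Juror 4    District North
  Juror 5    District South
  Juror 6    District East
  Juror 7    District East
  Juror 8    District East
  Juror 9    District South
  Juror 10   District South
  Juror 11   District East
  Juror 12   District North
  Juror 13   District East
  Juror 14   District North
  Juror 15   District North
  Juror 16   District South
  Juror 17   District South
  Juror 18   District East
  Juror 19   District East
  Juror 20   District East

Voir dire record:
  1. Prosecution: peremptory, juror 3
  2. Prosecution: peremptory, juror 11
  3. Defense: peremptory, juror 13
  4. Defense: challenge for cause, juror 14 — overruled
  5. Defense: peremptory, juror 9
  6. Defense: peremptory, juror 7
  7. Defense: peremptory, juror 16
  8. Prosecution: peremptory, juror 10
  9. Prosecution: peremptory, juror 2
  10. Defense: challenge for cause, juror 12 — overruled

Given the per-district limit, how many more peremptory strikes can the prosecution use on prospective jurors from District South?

0

Prosecution peremptories so far: #3, #11, #10, #2 — 4 of 4 used, 0 left overall.
Against District South: #10, #2 — 2 used; per-district cap 2 leaves 0.
Binding limit: min(0, 0) = 0.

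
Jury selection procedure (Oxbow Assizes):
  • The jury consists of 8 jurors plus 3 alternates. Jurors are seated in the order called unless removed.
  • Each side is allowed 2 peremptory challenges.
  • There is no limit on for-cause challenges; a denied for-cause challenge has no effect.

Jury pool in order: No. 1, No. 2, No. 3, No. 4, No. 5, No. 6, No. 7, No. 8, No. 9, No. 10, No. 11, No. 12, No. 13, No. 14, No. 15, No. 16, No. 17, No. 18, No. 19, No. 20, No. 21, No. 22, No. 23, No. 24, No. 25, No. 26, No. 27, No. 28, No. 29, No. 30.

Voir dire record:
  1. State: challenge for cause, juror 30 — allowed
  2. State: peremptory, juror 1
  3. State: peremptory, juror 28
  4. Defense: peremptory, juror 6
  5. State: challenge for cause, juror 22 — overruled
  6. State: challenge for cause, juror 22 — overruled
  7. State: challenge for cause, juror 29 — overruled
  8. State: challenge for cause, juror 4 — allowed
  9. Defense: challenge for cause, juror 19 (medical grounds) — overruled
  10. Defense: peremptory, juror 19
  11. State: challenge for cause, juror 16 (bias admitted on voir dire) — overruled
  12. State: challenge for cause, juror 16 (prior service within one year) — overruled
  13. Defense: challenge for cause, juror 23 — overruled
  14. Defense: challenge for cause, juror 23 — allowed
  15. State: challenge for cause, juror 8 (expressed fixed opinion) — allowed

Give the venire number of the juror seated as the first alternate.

13

Removed: #1, #4, #6, #8, #19, #23, #28, #30. (#16, #22, #29 stay — for-cause denied.)
Seating in order: seats 1–8 → #2, #3, #5, #7, #9, #10, #11, #12; alternates → #13, #14, #15.
So alternate 1 is #13.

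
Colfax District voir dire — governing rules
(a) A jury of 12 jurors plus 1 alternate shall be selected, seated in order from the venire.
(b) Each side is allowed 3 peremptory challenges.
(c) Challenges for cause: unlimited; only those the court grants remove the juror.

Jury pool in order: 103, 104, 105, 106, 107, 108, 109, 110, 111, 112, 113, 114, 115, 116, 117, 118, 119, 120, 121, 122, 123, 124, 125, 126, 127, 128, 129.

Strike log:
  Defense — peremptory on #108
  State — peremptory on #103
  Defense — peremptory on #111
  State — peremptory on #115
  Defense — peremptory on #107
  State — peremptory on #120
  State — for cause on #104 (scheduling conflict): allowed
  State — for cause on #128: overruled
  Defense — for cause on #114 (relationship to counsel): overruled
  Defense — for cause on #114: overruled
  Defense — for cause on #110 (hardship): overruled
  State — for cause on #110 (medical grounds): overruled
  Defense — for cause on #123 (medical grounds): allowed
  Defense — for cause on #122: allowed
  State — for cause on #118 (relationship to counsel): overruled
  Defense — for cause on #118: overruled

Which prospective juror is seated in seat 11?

Removed: #103, #104, #107, #108, #111, #115, #120, #122, #123. (#110, #114, #118, #128 stay — for-cause denied.)
Seating in order: seats 1–12 → #105, #106, #109, #110, #112, #113, #114, #116, #117, #118, #119, #121; alternates → #124.
So seat 11 is #119.

119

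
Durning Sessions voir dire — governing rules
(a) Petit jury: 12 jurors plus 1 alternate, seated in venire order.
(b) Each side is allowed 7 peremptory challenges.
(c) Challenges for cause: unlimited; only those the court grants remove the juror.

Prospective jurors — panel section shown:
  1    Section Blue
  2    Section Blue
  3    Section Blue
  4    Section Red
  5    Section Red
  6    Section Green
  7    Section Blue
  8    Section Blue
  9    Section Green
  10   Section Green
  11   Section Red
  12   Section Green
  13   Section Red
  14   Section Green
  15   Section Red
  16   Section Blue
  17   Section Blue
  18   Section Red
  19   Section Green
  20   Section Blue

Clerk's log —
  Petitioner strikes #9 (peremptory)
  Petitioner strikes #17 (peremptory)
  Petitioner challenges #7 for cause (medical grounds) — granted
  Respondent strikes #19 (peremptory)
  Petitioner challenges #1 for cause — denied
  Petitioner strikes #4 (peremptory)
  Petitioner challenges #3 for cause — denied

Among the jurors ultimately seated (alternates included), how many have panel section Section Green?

Removed: #4, #7, #9, #17, #19.
Seated (13 incl. alternates): #1, #2, #3, #5, #6, #8, #10, #11, #12, #13, #14, #15, #16.
Of those, in Section Green: #6, #10, #12, #14 → 4.

4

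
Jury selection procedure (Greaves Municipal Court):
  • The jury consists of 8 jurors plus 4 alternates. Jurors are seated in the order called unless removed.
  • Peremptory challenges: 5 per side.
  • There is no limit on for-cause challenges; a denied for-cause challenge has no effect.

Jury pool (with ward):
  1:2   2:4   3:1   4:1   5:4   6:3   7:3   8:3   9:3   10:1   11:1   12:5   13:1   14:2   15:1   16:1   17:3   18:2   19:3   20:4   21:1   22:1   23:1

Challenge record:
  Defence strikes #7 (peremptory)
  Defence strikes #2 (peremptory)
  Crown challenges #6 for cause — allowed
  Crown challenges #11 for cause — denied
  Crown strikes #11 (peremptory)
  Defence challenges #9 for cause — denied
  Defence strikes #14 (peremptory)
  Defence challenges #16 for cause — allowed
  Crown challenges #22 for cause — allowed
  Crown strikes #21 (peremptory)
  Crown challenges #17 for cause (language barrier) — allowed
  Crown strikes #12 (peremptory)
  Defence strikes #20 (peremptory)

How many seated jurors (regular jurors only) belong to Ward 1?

Removed: #2, #6, #7, #11, #12, #14, #16, #17, #20, #21, #22.
Seated jurors 1–8: #1, #3, #4, #5, #8, #9, #10, #13 (alternates #15, #18, #19, #23 not counted).
Of those, in Ward 1: #3, #4, #10, #13 → 4.

4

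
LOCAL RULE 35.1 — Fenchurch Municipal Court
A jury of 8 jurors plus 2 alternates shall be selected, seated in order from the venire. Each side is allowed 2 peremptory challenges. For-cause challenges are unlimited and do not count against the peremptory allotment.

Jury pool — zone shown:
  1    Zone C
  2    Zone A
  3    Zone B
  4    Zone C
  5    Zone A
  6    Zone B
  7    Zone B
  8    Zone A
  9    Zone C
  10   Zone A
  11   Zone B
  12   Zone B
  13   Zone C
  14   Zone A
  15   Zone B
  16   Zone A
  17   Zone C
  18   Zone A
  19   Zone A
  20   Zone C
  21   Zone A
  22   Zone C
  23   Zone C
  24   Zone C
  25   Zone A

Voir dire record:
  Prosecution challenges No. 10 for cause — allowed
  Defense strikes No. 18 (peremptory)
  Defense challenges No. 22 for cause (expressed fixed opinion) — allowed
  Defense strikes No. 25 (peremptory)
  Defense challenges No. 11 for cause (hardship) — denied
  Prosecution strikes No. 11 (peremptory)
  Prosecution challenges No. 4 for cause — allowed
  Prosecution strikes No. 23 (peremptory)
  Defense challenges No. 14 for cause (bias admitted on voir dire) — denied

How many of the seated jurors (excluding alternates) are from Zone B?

Removed: #4, #10, #11, #18, #22, #23, #25.
Seated jurors 1–8: #1, #2, #3, #5, #6, #7, #8, #9 (alternates #12, #13 not counted).
Of those, in Zone B: #3, #6, #7 → 3.

3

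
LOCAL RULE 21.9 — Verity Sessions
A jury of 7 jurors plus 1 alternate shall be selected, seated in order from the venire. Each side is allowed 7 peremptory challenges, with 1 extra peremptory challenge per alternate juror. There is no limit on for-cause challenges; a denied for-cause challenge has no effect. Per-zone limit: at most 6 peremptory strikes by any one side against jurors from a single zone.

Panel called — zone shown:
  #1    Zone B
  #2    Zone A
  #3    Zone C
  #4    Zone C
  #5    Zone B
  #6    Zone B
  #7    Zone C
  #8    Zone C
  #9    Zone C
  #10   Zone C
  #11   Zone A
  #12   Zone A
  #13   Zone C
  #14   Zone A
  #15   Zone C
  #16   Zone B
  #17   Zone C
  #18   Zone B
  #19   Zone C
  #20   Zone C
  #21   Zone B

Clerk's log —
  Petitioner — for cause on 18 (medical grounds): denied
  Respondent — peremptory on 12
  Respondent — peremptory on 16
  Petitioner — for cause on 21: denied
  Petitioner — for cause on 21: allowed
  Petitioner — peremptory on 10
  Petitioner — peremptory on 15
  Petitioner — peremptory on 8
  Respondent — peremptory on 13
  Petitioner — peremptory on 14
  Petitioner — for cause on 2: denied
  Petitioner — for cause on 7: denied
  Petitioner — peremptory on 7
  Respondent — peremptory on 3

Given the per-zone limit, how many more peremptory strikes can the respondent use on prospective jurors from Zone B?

4

Respondent peremptories so far: #12, #16, #13, #3 — 4 of 8 used, 4 left overall.
Against Zone B: #16 — 1 used; per-zone cap 6 leaves 5.
Binding limit: min(4, 5) = 4.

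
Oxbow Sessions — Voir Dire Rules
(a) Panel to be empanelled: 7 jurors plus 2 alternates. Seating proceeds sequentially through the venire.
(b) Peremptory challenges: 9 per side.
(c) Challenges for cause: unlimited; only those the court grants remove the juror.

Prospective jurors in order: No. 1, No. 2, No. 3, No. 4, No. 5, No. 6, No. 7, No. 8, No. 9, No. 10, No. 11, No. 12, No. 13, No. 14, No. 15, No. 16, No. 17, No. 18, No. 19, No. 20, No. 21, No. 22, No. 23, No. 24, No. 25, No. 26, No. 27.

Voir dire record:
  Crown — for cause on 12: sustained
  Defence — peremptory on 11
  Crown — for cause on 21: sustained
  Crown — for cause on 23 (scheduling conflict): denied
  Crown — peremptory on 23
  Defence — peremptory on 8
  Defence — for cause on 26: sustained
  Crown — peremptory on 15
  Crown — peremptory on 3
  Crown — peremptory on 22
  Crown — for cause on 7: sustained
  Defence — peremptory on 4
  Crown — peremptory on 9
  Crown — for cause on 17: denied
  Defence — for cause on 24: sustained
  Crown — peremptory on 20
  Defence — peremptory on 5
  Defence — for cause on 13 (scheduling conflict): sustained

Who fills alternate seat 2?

Removed: #3, #4, #5, #7, #8, #9, #11, #12, #13, #15, #20, #21, #22, #23, #24, #26. (#17 stays — for-cause denied.)
Filling seats in venire order through position 9: #1, #2, #6, #10, #14, #16, #17, #18, #19.
So alternate 2 is #19.

19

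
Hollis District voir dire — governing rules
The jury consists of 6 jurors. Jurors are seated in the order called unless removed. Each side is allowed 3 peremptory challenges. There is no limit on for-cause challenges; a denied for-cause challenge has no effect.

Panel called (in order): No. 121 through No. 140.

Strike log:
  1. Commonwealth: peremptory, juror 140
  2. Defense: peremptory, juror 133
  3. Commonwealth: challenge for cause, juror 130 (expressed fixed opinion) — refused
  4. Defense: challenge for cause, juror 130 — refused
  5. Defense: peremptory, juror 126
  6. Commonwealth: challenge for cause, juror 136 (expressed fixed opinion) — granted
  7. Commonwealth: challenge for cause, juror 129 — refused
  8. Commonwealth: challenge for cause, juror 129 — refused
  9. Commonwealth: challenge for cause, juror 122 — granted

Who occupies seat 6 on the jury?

128

Removed: #122, #126, #133, #136, #140. (#129, #130 stay — for-cause denied.)
Seating in order: seats 1–6 → #121, #123, #124, #125, #127, #128.
So seat 6 is #128.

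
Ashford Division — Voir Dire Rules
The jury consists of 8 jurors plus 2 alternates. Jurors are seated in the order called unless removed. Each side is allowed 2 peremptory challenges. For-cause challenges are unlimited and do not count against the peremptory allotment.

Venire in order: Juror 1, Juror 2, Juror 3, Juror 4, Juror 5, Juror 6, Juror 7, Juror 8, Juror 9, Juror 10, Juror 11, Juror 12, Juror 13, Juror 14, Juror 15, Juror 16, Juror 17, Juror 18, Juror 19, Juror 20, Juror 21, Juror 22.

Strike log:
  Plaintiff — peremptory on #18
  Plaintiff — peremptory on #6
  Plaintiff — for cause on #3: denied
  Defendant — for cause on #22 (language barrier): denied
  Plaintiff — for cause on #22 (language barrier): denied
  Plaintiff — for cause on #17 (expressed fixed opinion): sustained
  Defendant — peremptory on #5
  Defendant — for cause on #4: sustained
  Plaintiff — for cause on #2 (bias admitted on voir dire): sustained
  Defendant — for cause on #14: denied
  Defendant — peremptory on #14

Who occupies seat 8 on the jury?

12

Removed: #2, #4, #5, #6, #14, #17, #18. (#3, #22 stay — for-cause denied.)
Seating in order: seats 1–8 → #1, #3, #7, #8, #9, #10, #11, #12; alternates → #13, #15.
So seat 8 is #12.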